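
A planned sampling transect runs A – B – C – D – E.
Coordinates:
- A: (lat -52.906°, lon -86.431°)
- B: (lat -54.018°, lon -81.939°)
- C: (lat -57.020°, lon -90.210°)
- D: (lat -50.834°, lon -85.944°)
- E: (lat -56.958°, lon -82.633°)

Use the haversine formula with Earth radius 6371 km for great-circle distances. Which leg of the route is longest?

C–D

Leg distances:
A→B: 322.0 km
B→C: 617.9 km
C→D: 742.0 km
D→E: 714.5 km
The longest leg is C–D at 742.0 km.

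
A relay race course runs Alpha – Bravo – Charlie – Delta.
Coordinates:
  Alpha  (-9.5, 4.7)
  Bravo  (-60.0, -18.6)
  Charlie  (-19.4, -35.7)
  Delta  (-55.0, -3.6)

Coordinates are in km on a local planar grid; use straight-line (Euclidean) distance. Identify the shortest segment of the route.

Leg distances:
Alpha→Bravo: 55.6 km
Bravo→Charlie: 44.1 km
Charlie→Delta: 47.9 km
The shortest leg is Bravo–Charlie at 44.1 km.

Bravo–Charlie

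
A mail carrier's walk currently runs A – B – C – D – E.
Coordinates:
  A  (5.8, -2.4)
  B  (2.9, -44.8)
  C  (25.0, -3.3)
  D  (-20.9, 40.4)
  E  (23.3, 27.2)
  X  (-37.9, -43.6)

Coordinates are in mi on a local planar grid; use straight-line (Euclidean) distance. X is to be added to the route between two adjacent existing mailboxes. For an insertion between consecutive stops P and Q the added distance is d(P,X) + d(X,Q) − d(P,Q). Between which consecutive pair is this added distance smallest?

between A and B

Added distance for inserting X between each consecutive pair:
A–B: 58.4 mi
B–C: 68.5 mi
C–D: 97.0 mi
D–E: 133.2 mi
Smallest added distance is 58.4 mi, inserting between A and B.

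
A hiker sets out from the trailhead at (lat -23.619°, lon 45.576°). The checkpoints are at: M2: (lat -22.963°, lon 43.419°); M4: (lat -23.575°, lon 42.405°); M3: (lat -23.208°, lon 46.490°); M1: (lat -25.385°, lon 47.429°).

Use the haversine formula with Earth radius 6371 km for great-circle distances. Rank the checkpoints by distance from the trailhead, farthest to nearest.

M4, M1, M2, M3

Computing each great-circle distance from (lat -23.619°, lon 45.576°):
M4 (lat -23.575°, lon 42.405°): 323.1 km
M1 (lat -25.385°, lon 47.429°): 271.5 km
M2 (lat -22.963°, lon 43.419°): 232.1 km
M3 (lat -23.208°, lon 46.490°): 103.9 km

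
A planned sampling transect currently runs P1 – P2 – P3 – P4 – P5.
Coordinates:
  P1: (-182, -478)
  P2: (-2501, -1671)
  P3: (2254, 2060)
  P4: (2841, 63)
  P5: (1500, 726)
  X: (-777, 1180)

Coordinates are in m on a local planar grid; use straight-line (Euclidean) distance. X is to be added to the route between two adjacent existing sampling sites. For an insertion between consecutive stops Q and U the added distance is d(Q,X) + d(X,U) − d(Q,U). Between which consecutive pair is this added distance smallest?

Added distance for inserting X between each consecutive pair:
P1–P2: 2485.4 m
P2–P3: 443.8 m
P3–P4: 4861.2 m
P4–P5: 4612.4 m
Smallest added distance is 443.8 m, inserting between P2 and P3.

between P2 and P3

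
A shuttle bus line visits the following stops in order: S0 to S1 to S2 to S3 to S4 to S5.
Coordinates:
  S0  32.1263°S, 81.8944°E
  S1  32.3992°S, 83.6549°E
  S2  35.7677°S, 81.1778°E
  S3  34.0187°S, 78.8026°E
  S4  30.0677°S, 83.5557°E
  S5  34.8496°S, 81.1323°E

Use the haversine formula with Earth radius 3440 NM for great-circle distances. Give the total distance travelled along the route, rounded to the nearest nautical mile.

Leg distances:
S0→S1: 90.9 NM  (cumulative 90.9 NM)
S1→S2: 236.8 NM  (cumulative 327.6 NM)
S2→S3: 157.2 NM  (cumulative 484.8 NM)
S3→S4: 338.7 NM  (cumulative 823.5 NM)
S4→S5: 312.2 NM  (cumulative 1135.8 NM)
Total route length ≈ 1136 NM.

1136 NM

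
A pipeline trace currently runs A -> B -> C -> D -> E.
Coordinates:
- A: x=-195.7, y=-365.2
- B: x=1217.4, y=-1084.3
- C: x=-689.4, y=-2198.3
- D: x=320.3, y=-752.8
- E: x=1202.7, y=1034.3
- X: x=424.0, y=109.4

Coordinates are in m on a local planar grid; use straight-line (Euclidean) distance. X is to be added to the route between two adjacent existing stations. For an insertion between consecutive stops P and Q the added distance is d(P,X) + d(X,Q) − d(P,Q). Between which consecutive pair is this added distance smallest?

between D and E

Added distance for inserting X between each consecutive pair:
A–B: 628.3 m
B–C: 1787.2 m
C–D: 1667.4 m
D–E: 84.4 m
Smallest added distance is 84.4 m, inserting between D and E.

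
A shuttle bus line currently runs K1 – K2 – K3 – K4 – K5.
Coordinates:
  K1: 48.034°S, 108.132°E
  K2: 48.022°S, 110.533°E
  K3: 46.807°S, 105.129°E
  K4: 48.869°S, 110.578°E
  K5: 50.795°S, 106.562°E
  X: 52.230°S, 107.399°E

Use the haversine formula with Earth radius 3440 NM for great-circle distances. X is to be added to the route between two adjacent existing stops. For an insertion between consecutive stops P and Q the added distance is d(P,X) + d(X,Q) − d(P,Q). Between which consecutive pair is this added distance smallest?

between K4 and K5

Added distance for inserting X between each consecutive pair:
K1–K2: 437.0 NM
K2–K3: 386.0 NM
K3–K4: 320.7 NM
K4–K5: 133.3 NM
Smallest added distance is 133.3 NM, inserting between K4 and K5.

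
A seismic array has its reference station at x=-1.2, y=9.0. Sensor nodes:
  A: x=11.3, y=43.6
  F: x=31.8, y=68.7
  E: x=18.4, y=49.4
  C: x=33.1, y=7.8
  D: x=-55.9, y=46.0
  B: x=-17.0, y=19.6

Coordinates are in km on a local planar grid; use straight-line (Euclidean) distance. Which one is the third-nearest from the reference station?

Distance to each, sorted:
B: 19.0 km
C: 34.3 km
A: 36.8 km
E: 44.9 km
D: 66.0 km
F: 68.2 km
The third-nearest is A at 36.8 km.

A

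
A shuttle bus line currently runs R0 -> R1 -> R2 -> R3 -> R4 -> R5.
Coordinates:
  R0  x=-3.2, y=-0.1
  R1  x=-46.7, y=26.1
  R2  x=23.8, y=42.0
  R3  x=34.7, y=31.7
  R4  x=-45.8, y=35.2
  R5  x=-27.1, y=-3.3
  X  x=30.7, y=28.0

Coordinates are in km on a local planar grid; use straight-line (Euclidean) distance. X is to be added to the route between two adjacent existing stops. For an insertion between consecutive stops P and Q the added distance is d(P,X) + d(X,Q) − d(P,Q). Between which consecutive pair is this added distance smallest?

Added distance for inserting X between each consecutive pair:
R0–R1: 70.7 km
R1–R2: 20.8 km
R2–R3: 6.1 km
R3–R4: 1.7 km
R4–R5: 99.8 km
Smallest added distance is 1.7 km, inserting between R3 and R4.

between R3 and R4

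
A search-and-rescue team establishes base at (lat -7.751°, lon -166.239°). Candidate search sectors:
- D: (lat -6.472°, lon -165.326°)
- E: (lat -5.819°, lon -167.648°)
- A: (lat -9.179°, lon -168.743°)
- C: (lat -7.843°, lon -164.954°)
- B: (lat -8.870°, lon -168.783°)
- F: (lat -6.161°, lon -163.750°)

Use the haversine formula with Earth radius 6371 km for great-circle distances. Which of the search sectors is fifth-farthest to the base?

Distance to each, sorted:
F: 326.7 km
A: 317.9 km
B: 306.3 km
E: 265.2 km
D: 174.3 km
C: 141.9 km
The fifth-farthest is D at 174.3 km.

D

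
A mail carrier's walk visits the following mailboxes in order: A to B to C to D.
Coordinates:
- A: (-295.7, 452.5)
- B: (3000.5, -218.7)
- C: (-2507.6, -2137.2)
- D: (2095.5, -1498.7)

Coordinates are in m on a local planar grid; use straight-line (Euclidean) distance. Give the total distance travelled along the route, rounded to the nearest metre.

Leg distances:
A→B: 3363.8 m  (cumulative 3363.8 m)
B→C: 5832.7 m  (cumulative 9196.5 m)
C→D: 4647.2 m  (cumulative 13843.7 m)
Total route length ≈ 13844 m.

13844 m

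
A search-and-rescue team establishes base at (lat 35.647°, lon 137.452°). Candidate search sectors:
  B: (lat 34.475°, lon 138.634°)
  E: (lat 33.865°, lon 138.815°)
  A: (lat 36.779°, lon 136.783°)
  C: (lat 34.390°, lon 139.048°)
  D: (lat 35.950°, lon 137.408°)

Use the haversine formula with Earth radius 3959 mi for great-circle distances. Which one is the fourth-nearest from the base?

Distance to each, sorted:
D: 21.1 mi
A: 86.7 mi
B: 105.0 mi
C: 125.3 mi
E: 145.4 mi
The fourth-nearest is C at 125.3 mi.

C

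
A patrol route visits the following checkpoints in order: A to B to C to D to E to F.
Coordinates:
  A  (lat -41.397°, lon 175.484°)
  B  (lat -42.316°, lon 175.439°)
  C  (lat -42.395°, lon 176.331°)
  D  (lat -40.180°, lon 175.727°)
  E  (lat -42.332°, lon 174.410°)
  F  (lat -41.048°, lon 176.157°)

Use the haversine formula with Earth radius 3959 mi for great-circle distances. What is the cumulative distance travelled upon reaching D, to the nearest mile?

Leg distances:
A→B: 63.5 mi  (cumulative 63.5 mi)
B→C: 45.9 mi  (cumulative 109.4 mi)
C→D: 156.2 mi  (cumulative 265.6 mi)
Cumulative distance at D ≈ 266 mi.

266 mi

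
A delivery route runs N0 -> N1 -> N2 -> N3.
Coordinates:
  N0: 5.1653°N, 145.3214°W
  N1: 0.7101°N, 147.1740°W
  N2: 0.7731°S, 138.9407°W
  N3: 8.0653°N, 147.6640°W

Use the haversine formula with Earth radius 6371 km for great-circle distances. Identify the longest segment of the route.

N2–N3

Leg distances:
N0→N1: 536.4 km
N1→N2: 930.2 km
N2→N3: 1378.8 km
The longest leg is N2–N3 at 1378.8 km.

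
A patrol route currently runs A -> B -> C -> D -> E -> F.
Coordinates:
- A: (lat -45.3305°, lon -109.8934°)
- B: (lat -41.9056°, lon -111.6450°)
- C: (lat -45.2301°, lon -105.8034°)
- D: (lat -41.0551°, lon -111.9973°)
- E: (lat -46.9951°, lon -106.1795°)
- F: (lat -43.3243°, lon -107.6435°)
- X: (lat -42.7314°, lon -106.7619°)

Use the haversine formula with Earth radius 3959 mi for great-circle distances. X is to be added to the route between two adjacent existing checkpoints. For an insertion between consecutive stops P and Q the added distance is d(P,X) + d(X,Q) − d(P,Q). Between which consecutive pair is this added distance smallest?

Added distance for inserting X between each consecutive pair:
A–B: 241.1 mi
B–C: 63.3 mi
C–D: 47.3 mi
D–E: 87.4 mi
E–F: 93.0 mi
Smallest added distance is 47.3 mi, inserting between C and D.

between C and D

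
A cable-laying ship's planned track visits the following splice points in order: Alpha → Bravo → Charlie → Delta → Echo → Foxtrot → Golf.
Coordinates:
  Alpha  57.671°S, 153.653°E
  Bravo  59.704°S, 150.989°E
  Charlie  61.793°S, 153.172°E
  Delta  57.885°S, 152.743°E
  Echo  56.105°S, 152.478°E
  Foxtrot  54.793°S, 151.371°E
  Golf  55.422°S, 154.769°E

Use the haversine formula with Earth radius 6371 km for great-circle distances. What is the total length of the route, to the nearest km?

Leg distances:
Alpha→Bravo: 273.5 km  (cumulative 273.5 km)
Bravo→Charlie: 260.8 km  (cumulative 534.2 km)
Charlie→Delta: 435.2 km  (cumulative 969.4 km)
Delta→Echo: 198.6 km  (cumulative 1168.0 km)
Echo→Foxtrot: 161.7 km  (cumulative 1329.7 km)
Foxtrot→Golf: 227.1 km  (cumulative 1556.9 km)
Total route length ≈ 1557 km.

1557 km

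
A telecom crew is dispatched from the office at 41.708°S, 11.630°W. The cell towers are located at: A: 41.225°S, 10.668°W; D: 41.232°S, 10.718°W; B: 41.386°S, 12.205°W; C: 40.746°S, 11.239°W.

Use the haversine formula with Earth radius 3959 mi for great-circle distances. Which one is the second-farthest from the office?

A

Distance to each, sorted:
C: 69.5 mi
A: 60.0 mi
D: 57.5 mi
B: 37.1 mi
The second-farthest is A at 60.0 mi.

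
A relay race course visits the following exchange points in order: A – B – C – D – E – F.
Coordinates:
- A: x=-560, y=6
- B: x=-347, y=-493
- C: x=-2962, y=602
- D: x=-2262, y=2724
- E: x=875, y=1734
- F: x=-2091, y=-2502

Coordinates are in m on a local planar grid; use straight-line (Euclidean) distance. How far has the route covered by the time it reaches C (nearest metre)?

Leg distances:
A→B: 542.6 m  (cumulative 542.6 m)
B→C: 2835.0 m  (cumulative 3377.6 m)
Cumulative distance at C ≈ 3378 m.

3378 m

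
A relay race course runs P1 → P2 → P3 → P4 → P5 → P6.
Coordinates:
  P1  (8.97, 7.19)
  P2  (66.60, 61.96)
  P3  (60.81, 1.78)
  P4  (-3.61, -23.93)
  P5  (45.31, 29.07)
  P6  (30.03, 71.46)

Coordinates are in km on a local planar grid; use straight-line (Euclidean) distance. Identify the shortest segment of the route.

P5–P6

Leg distances:
P1→P2: 79.5 km
P2→P3: 60.5 km
P3→P4: 69.4 km
P4→P5: 72.1 km
P5→P6: 45.1 km
The shortest leg is P5–P6 at 45.1 km.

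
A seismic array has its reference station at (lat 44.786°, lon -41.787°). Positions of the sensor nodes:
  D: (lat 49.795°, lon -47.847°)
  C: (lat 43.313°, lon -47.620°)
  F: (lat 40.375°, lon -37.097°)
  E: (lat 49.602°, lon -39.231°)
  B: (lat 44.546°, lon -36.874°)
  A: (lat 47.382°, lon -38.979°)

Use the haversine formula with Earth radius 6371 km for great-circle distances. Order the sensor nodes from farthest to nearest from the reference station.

Computing each great-circle distance from (lat 44.786°, lon -41.787°):
D (lat 49.795°, lon -47.847°): 720.0 km
F (lat 40.375°, lon -37.097°): 622.7 km
E (lat 49.602°, lon -39.231°): 569.2 km
C (lat 43.313°, lon -47.620°): 494.0 km
B (lat 44.546°, lon -36.874°): 389.4 km
A (lat 47.382°, lon -38.979°): 360.8 km

D, F, E, C, B, A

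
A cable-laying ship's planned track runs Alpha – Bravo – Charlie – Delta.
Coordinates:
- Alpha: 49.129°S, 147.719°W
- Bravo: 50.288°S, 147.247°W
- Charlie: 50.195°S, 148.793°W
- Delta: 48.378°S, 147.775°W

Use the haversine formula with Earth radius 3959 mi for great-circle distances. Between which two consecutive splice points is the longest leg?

Charlie–Delta

Leg distances:
Alpha→Bravo: 82.8 mi
Bravo→Charlie: 68.6 mi
Charlie→Delta: 133.7 mi
The longest leg is Charlie–Delta at 133.7 mi.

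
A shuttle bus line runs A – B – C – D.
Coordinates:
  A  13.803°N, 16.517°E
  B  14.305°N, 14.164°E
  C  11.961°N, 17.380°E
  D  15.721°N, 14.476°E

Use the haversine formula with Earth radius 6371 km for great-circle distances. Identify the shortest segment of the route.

Leg distances:
A→B: 259.9 km
B→C: 435.0 km
C→D: 522.6 km
The shortest leg is A–B at 259.9 km.

A–B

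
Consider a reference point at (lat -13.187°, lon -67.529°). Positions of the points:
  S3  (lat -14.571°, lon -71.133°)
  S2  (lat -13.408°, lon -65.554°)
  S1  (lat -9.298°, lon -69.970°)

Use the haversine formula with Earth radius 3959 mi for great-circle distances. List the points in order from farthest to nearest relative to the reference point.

Distances from the reference point:
S1 (lat -9.298°, lon -69.970°): 315.5 mi
S3 (lat -14.571°, lon -71.133°): 260.0 mi
S2 (lat -13.408°, lon -65.554°): 133.7 mi

S1, S3, S2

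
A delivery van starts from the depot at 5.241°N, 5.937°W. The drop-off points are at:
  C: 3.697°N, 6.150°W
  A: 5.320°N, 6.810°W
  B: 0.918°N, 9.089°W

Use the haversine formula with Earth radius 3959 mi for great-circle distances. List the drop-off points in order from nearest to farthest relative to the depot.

A, C, B

Distances from the depot:
A 5.320°N, 6.810°W: 60.3 mi
C 3.697°N, 6.150°W: 107.7 mi
B 0.918°N, 9.089°W: 369.5 mi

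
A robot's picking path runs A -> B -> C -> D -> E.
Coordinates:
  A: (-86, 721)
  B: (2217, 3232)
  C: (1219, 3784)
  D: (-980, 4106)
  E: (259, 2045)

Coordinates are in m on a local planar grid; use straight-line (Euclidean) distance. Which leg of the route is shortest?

B–C

Leg distances:
A→B: 3407.2 m
B→C: 1140.5 m
C→D: 2222.5 m
D→E: 2404.8 m
The shortest leg is B–C at 1140.5 m.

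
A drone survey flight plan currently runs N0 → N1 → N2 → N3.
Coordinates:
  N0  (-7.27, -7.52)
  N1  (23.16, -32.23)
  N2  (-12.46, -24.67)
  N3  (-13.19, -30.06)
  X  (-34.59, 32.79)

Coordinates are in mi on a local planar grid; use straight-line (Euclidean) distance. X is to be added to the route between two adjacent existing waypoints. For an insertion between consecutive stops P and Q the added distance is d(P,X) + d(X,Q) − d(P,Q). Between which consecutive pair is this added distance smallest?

Added distance for inserting X between each consecutive pair:
N0–N1: 96.5 mi
N1–N2: 112.1 mi
N2–N3: 122.5 mi
Smallest added distance is 96.5 mi, inserting between N0 and N1.

between N0 and N1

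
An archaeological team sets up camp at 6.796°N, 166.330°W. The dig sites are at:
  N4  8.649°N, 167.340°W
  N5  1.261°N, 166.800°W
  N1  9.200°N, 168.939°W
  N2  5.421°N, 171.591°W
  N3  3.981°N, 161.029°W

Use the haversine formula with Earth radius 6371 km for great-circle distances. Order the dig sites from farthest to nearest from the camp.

N3, N5, N2, N1, N4

Distances from the camp:
N3 3.981°N, 161.029°W: 665.0 km
N5 1.261°N, 166.800°W: 617.7 km
N2 5.421°N, 171.591°W: 601.4 km
N1 9.200°N, 168.939°W: 392.4 km
N4 8.649°N, 167.340°W: 234.2 km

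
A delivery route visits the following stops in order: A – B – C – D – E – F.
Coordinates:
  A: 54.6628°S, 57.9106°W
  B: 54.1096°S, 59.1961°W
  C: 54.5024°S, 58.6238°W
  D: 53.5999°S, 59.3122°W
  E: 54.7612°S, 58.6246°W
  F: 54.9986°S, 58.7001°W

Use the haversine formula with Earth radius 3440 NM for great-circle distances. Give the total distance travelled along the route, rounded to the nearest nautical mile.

234 NM

Leg distances:
A→B: 55.9 NM  (cumulative 55.9 NM)
B→C: 31.0 NM  (cumulative 86.8 NM)
C→D: 59.4 NM  (cumulative 146.2 NM)
D→E: 73.8 NM  (cumulative 220.0 NM)
E→F: 14.5 NM  (cumulative 234.5 NM)
Total route length ≈ 234 NM.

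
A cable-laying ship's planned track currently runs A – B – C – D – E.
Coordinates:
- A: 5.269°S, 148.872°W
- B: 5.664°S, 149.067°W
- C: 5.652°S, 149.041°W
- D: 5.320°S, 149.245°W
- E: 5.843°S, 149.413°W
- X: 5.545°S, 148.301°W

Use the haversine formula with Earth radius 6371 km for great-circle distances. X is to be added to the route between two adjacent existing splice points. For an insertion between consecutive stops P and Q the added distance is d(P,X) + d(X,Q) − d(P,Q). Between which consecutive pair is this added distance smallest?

between A and B

Added distance for inserting X between each consecutive pair:
A–B: 107.1 km
B–C: 165.4 km
C–D: 146.9 km
D–E: 173.8 km
Smallest added distance is 107.1 km, inserting between A and B.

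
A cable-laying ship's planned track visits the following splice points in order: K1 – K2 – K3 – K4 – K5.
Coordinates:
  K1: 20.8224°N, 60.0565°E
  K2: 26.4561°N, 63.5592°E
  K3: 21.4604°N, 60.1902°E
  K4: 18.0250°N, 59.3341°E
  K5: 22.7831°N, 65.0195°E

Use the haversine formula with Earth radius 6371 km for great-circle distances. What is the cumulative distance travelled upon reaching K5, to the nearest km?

Leg distances:
K1→K2: 720.8 km  (cumulative 720.8 km)
K2→K3: 652.4 km  (cumulative 1373.2 km)
K3→K4: 392.4 km  (cumulative 1765.6 km)
K4→K5: 794.2 km  (cumulative 2559.7 km)
Cumulative distance at K5 ≈ 2560 km.

2560 km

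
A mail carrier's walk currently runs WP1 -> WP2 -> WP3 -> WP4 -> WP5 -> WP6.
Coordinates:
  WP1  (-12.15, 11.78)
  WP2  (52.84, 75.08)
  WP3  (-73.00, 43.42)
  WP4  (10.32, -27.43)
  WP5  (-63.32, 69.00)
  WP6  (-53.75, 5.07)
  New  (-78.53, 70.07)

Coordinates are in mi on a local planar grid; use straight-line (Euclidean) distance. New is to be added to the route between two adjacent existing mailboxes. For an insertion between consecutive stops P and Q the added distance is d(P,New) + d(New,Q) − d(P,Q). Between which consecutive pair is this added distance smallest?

between WP5 and WP6

Added distance for inserting New between each consecutive pair:
WP1–WP2: 129.1 mi
WP2–WP3: 28.9 mi
WP3–WP4: 49.8 mi
WP4–WP5: 25.8 mi
WP5–WP6: 20.2 mi
Smallest added distance is 20.2 mi, inserting between WP5 and WP6.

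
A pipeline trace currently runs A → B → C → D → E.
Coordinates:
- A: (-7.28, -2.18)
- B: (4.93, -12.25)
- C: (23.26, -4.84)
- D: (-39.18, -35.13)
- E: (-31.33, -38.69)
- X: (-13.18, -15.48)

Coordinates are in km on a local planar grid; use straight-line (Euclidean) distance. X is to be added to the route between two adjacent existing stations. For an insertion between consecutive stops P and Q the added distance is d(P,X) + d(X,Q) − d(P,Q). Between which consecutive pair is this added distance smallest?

between C and D

Added distance for inserting X between each consecutive pair:
A–B: 17.1 km
B–C: 36.6 km
C–D: 1.2 km
D–E: 53.4 km
Smallest added distance is 1.2 km, inserting between C and D.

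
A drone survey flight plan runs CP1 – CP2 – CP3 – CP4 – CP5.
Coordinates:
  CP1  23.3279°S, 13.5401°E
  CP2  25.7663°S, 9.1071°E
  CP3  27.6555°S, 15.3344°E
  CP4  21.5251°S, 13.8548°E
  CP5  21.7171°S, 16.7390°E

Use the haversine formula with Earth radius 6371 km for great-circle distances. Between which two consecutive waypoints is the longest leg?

Leg distances:
CP1→CP2: 523.9 km
CP2→CP3: 653.1 km
CP3→CP4: 697.9 km
CP4→CP5: 298.9 km
The longest leg is CP3–CP4 at 697.9 km.

CP3–CP4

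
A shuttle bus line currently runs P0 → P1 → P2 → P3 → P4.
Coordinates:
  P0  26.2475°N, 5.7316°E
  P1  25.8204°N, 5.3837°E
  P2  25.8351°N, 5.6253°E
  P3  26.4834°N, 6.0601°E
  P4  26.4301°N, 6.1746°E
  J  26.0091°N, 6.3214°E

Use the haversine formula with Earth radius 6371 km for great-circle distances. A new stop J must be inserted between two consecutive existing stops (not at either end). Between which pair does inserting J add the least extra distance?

Added distance for inserting J between each consecutive pair:
P0–P1: 101.8 km
P1–P2: 144.1 km
P2–P3: 46.9 km
P3–P4: 95.0 km
Smallest added distance is 46.9 km, inserting between P2 and P3.

between P2 and P3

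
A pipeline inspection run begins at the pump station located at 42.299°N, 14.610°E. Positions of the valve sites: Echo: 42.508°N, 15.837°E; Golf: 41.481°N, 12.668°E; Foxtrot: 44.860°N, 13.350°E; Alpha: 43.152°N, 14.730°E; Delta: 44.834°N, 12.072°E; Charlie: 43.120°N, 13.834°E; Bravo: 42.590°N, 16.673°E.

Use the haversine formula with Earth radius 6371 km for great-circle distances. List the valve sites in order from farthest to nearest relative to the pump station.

Computing each great-circle distance from 42.299°N, 14.610°E:
Delta 44.834°N, 12.072°E: 348.2 km
Foxtrot 44.860°N, 13.350°E: 302.3 km
Golf 41.481°N, 12.668°E: 184.7 km
Bravo 42.590°N, 16.673°E: 172.3 km
Charlie 43.120°N, 13.834°E: 111.1 km
Echo 42.508°N, 15.837°E: 103.4 km
Alpha 43.152°N, 14.730°E: 95.4 km

Delta, Foxtrot, Golf, Bravo, Charlie, Echo, Alpha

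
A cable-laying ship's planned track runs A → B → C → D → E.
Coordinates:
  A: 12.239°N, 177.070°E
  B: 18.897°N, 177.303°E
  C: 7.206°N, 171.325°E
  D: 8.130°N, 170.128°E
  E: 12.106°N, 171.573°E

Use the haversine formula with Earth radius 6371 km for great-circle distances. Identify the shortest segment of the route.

C–D

Leg distances:
A→B: 740.8 km
B→C: 1451.7 km
C→D: 167.2 km
D→E: 469.5 km
The shortest leg is C–D at 167.2 km.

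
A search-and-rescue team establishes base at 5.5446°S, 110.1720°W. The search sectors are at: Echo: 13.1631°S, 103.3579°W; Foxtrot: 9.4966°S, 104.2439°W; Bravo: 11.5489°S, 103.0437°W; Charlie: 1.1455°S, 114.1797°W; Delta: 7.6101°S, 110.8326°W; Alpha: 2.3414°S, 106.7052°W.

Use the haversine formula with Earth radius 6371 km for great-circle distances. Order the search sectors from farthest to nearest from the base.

Distances from the base:
Echo 13.1631°S, 103.3579°W: 1129.5 km
Bravo 11.5489°S, 103.0437°W: 1029.3 km
Foxtrot 9.4966°S, 104.2439°W: 787.4 km
Charlie 1.1455°S, 114.1797°W: 661.1 km
Alpha 2.3414°S, 106.7052°W: 524.1 km
Delta 7.6101°S, 110.8326°W: 241.0 km

Echo, Bravo, Foxtrot, Charlie, Alpha, Delta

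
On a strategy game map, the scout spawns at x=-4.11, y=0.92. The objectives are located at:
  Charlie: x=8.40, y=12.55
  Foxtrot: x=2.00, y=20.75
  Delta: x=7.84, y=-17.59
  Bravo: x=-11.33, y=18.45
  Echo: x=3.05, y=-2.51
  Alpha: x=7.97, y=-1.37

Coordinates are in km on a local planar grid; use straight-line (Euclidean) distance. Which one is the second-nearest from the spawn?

Alpha

Distances from the spawn (x=-4.11, y=0.92):
Echo: 7.9 km
Alpha: 12.3 km
Charlie: 17.1 km
Bravo: 19.0 km
Foxtrot: 20.7 km
Delta: 22.0 km
The second-nearest is Alpha at 12.3 km.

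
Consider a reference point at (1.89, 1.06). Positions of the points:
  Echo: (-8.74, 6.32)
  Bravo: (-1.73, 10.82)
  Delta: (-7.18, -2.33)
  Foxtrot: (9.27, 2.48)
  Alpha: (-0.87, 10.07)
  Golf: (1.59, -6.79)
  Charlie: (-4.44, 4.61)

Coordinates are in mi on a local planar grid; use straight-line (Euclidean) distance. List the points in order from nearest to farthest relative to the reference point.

Charlie, Foxtrot, Golf, Alpha, Delta, Bravo, Echo

Distances from the reference point:
Charlie (-4.44, 4.61): 7.3 mi
Foxtrot (9.27, 2.48): 7.5 mi
Golf (1.59, -6.79): 7.9 mi
Alpha (-0.87, 10.07): 9.4 mi
Delta (-7.18, -2.33): 9.7 mi
Bravo (-1.73, 10.82): 10.4 mi
Echo (-8.74, 6.32): 11.9 mi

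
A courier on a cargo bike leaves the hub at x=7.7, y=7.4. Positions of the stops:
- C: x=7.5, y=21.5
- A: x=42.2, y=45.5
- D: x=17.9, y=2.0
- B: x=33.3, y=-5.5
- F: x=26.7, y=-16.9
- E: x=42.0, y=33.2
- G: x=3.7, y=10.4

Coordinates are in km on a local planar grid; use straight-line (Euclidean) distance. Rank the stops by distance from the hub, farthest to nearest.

Computing each straight-line distance from x=7.7, y=7.4:
A x=42.2, y=45.5: 51.4 km
E x=42.0, y=33.2: 42.9 km
F x=26.7, y=-16.9: 30.8 km
B x=33.3, y=-5.5: 28.7 km
C x=7.5, y=21.5: 14.1 km
D x=17.9, y=2.0: 11.5 km
G x=3.7, y=10.4: 5.0 km

A, E, F, B, C, D, G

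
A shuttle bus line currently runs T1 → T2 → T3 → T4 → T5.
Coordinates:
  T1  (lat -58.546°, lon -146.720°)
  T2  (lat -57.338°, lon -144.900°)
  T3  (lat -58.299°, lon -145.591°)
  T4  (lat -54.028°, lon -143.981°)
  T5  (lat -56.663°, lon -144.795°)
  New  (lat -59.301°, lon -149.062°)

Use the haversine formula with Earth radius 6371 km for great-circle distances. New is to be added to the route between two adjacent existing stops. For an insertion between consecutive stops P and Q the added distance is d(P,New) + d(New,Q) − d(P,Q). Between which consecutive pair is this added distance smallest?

between T1 and T2

Added distance for inserting New between each consecutive pair:
T1–T2: 313.1 km
T2–T3: 441.0 km
T3–T4: 406.6 km
T4–T5: 751.8 km
Smallest added distance is 313.1 km, inserting between T1 and T2.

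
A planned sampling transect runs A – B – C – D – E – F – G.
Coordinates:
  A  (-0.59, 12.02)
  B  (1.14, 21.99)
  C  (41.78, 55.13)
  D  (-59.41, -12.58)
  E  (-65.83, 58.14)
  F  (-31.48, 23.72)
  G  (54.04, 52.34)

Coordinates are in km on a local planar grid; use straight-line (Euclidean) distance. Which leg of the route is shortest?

Leg distances:
A→B: 10.1 km
B→C: 52.4 km
C→D: 121.8 km
D→E: 71.0 km
E→F: 48.6 km
F→G: 90.2 km
The shortest leg is A–B at 10.1 km.

A–B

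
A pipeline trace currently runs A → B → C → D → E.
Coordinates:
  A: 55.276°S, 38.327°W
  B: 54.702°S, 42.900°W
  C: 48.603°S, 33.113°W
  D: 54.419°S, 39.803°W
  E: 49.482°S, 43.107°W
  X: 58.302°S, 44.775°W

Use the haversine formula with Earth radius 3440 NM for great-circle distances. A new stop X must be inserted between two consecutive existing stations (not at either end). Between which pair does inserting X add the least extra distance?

between A and B

Added distance for inserting X between each consecutive pair:
A–B: 342.7 NM
B–C: 423.1 NM
C–D: 570.7 NM
D–E: 497.9 NM
Smallest added distance is 342.7 NM, inserting between A and B.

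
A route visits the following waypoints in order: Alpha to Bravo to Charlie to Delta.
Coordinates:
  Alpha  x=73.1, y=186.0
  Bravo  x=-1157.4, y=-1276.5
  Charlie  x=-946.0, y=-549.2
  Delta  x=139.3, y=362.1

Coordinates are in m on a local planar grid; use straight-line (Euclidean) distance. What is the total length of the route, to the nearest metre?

Leg distances:
Alpha→Bravo: 1911.3 m  (cumulative 1911.3 m)
Bravo→Charlie: 757.4 m  (cumulative 2668.7 m)
Charlie→Delta: 1417.2 m  (cumulative 4085.9 m)
Total route length ≈ 4086 m.

4086 m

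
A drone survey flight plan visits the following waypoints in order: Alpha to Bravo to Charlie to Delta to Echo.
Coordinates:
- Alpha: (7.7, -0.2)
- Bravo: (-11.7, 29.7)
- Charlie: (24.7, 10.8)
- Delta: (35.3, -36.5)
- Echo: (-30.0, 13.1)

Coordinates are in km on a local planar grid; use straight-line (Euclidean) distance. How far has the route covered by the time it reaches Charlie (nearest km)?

77 km

Leg distances:
Alpha→Bravo: 35.6 km  (cumulative 35.6 km)
Bravo→Charlie: 41.0 km  (cumulative 76.7 km)
Cumulative distance at Charlie ≈ 77 km.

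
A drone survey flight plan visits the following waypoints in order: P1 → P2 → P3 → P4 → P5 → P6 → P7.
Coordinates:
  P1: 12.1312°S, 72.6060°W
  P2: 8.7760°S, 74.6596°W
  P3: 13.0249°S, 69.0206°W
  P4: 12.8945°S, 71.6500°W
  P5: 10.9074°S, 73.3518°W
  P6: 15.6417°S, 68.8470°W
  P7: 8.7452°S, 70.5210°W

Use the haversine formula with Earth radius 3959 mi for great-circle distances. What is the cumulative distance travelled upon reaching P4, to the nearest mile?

930 mi

Leg distances:
P1→P2: 270.6 mi  (cumulative 270.6 mi)
P2→P3: 482.2 mi  (cumulative 752.8 mi)
P3→P4: 177.3 mi  (cumulative 930.1 mi)
Cumulative distance at P4 ≈ 930 mi.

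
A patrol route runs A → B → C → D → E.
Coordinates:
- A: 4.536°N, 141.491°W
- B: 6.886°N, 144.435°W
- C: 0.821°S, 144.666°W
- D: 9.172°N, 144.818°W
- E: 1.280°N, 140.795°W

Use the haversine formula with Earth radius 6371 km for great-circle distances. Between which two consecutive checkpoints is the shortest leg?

A–B

Leg distances:
A→B: 417.6 km
B→C: 857.4 km
C→D: 1111.3 km
D→E: 984.0 km
The shortest leg is A–B at 417.6 km.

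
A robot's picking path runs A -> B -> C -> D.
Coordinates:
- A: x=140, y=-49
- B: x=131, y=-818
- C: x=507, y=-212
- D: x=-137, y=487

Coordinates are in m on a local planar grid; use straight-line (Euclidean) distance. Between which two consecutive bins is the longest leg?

C–D

Leg distances:
A→B: 769.1 m
B→C: 713.2 m
C→D: 950.4 m
The longest leg is C–D at 950.4 m.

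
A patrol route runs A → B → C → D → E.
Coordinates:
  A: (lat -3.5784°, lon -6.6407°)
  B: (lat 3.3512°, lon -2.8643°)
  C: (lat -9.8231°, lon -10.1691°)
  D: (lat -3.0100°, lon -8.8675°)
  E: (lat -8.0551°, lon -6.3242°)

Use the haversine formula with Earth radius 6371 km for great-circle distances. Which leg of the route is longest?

B–C

Leg distances:
A→B: 877.4 km
B→C: 1673.5 km
C→D: 771.1 km
D→E: 627.6 km
The longest leg is B–C at 1673.5 km.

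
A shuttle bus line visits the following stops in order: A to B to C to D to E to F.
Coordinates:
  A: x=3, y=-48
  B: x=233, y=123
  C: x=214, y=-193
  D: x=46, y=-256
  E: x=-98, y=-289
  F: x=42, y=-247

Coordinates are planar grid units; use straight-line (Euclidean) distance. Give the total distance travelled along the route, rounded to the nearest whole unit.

Leg distances:
A→B: 286.6  (cumulative 286.6)
B→C: 316.6  (cumulative 603.2)
C→D: 179.4  (cumulative 782.6)
D→E: 147.7  (cumulative 930.3)
E→F: 146.2  (cumulative 1076.5)
Total route length ≈ 1076.

1076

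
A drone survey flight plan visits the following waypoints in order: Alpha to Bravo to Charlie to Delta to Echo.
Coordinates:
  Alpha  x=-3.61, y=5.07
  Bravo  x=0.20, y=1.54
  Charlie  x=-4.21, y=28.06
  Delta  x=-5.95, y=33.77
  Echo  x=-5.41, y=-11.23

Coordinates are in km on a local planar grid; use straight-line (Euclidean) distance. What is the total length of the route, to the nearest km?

83 km

Leg distances:
Alpha→Bravo: 5.2 km  (cumulative 5.2 km)
Bravo→Charlie: 26.9 km  (cumulative 32.1 km)
Charlie→Delta: 6.0 km  (cumulative 38.0 km)
Delta→Echo: 45.0 km  (cumulative 83.1 km)
Total route length ≈ 83 km.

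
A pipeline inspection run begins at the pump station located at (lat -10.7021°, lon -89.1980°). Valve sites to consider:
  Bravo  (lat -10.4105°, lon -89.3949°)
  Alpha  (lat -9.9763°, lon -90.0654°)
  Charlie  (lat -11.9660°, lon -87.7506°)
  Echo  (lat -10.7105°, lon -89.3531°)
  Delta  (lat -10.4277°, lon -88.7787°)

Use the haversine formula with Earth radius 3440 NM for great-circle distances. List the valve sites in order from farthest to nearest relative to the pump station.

Computing each great-circle distance from (lat -10.7021°, lon -89.1980°):
Charlie (lat -11.9660°, lon -87.7506°): 114.1 NM
Alpha (lat -9.9763°, lon -90.0654°): 67.3 NM
Delta (lat -10.4277°, lon -88.7787°): 29.7 NM
Bravo (lat -10.4105°, lon -89.3949°): 21.0 NM
Echo (lat -10.7105°, lon -89.3531°): 9.2 NM

Charlie, Alpha, Delta, Bravo, Echo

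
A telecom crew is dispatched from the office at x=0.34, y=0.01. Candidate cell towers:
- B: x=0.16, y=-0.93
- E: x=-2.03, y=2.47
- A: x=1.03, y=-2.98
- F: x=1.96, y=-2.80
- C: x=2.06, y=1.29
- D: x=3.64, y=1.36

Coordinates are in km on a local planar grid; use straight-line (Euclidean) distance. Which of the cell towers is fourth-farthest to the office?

A

Distances from the office (x=0.34, y=0.01):
D: 3.6 km
E: 3.4 km
F: 3.2 km
A: 3.1 km
C: 2.1 km
B: 1.0 km
The fourth-farthest is A at 3.1 km.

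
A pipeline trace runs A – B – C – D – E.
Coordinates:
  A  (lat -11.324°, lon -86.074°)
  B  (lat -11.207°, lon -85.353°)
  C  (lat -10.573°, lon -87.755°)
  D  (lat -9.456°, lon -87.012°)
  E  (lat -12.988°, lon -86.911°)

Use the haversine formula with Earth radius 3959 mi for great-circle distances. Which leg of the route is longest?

Leg distances:
A→B: 49.5 mi
B→C: 168.8 mi
C→D: 92.3 mi
D→E: 244.1 mi
The longest leg is D–E at 244.1 mi.

D–E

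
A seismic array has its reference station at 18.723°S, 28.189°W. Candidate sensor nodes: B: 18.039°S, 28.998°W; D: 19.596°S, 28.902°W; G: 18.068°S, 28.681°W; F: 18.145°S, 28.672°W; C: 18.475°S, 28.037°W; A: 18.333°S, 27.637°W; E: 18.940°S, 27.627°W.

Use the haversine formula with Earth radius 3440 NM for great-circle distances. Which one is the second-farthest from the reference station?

Distance to each, sorted:
D: 66.2 NM
B: 61.7 NM
G: 48.3 NM
F: 44.3 NM
A: 39.2 NM
E: 34.5 NM
C: 17.2 NM
The second-farthest is B at 61.7 NM.

B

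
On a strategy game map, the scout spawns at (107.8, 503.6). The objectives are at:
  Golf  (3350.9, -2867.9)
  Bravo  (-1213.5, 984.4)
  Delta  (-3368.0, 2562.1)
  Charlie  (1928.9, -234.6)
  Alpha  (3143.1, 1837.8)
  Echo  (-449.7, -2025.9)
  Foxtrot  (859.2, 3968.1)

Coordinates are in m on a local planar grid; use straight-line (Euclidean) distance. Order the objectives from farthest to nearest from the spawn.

Golf, Delta, Foxtrot, Alpha, Echo, Charlie, Bravo

Computing each straight-line distance from (107.8, 503.6):
Golf (3350.9, -2867.9): 4678.1 m
Delta (-3368.0, 2562.1): 4039.6 m
Foxtrot (859.2, 3968.1): 3545.0 m
Alpha (3143.1, 1837.8): 3315.6 m
Echo (-449.7, -2025.9): 2590.2 m
Charlie (1928.9, -234.6): 1965.0 m
Bravo (-1213.5, 984.4): 1406.1 m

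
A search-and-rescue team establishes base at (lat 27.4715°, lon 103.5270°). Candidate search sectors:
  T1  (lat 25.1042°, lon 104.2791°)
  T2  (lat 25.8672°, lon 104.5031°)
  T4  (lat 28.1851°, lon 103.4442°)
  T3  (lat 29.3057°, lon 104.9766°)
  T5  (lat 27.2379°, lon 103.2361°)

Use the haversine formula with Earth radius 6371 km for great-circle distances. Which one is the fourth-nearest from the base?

T3

Distance to each, sorted:
T5: 38.7 km
T4: 79.8 km
T2: 203.0 km
T3: 248.4 km
T1: 273.7 km
The fourth-nearest is T3 at 248.4 km.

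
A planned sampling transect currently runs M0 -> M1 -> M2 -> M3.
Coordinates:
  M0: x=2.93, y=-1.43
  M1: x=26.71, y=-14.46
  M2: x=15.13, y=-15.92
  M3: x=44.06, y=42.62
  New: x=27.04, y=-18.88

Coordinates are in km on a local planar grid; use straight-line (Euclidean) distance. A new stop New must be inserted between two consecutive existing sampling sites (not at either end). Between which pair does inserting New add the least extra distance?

Added distance for inserting New between each consecutive pair:
M0–M1: 7.1 km
M1–M2: 5.0 km
M2–M3: 10.8 km
Smallest added distance is 5.0 km, inserting between M1 and M2.

between M1 and M2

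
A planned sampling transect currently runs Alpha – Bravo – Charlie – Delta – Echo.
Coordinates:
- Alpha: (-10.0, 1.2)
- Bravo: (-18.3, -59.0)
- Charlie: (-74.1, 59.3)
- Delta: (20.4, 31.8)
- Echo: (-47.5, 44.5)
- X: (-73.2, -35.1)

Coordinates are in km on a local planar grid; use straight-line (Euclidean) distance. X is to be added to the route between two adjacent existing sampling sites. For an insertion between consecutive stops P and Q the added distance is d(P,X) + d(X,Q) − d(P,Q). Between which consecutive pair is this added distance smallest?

between Bravo and Charlie

Added distance for inserting X between each consecutive pair:
Alpha–Bravo: 72.0 km
Bravo–Charlie: 23.5 km
Charlie–Delta: 111.0 km
Delta–Echo: 129.6 km
Smallest added distance is 23.5 km, inserting between Bravo and Charlie.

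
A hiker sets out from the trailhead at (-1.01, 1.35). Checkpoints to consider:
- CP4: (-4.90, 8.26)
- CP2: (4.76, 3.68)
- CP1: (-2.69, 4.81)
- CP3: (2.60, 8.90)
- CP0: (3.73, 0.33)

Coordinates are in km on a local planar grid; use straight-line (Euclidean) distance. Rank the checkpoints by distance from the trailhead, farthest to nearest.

Computing each straight-line distance from (-1.01, 1.35):
CP3 (2.60, 8.90): 8.4 km
CP4 (-4.90, 8.26): 7.9 km
CP2 (4.76, 3.68): 6.2 km
CP0 (3.73, 0.33): 4.8 km
CP1 (-2.69, 4.81): 3.8 km

CP3, CP4, CP2, CP0, CP1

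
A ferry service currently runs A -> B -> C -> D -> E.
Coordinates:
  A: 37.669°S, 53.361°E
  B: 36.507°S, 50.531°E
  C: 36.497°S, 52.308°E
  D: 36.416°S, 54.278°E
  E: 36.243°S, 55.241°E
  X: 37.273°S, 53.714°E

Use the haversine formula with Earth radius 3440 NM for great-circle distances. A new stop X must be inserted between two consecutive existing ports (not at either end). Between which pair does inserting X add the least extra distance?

between A and B

Added distance for inserting X between each consecutive pair:
A–B: 36.3 NM
B–C: 155.9 NM
C–D: 44.9 NM
D–E: 106.4 NM
Smallest added distance is 36.3 NM, inserting between A and B.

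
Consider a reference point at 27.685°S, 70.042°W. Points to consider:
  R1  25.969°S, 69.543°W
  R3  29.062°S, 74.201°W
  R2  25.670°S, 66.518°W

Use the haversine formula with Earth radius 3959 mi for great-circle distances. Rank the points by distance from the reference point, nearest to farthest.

R1, R2, R3

Distance from the reference point at 27.685°S, 70.042°W to each:
R1 25.969°S, 69.543°W: 122.5 mi
R2 25.670°S, 66.518°W: 258.3 mi
R3 29.062°S, 74.201°W: 270.1 mi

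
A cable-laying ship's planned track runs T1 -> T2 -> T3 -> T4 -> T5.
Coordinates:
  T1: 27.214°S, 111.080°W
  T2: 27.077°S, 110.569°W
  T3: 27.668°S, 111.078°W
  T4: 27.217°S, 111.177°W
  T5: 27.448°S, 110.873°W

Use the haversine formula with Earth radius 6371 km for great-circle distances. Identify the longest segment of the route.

Leg distances:
T1→T2: 52.8 km
T2→T3: 82.7 km
T3→T4: 51.1 km
T4→T5: 39.5 km
The longest leg is T2–T3 at 82.7 km.

T2–T3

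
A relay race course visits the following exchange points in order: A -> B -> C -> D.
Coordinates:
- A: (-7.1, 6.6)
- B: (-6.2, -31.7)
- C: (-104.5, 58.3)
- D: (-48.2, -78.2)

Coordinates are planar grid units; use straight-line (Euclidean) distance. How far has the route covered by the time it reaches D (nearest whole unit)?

Leg distances:
A→B: 38.3  (cumulative 38.3)
B→C: 133.3  (cumulative 171.6)
C→D: 147.7  (cumulative 319.2)
Cumulative distance at D ≈ 319.

319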